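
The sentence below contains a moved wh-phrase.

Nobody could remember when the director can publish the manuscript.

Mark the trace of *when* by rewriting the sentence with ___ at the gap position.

In situ: The director can publish the manuscript when.
'when' functions as the temporal adjunct. The gap is right after 'manuscript'.

Nobody could remember when the director can publish the manuscript ___.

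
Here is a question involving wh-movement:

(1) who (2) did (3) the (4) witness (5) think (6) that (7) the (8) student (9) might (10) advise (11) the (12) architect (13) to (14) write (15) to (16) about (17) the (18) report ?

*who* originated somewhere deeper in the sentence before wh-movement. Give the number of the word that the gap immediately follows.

In situ: The witness did think that the student might advise the architect to write to who about the report.
'who' functions as the object of the preposition 'to'. Wh-movement fronts it, leaving a gap right after 'to':
Who did the witness think that the student might advise the architect to write to ___ about the report?
'to' is word 15.

15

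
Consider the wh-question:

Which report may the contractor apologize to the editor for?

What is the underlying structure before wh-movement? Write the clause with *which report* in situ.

The filler 'which report' is interpreted as the object of the preposition 'for'. Fronting leaves a gap immediately after 'for':
Which report may the contractor apologize to the editor for ___?

The contractor may apologize to the editor for which report.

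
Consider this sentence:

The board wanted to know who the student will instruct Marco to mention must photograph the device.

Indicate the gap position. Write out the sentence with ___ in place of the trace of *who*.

The board wanted to know who the student will instruct Marco to mention ___ must photograph the device.

Underlying clause: The student will instruct Marco to mention who must photograph the device.
'who' is the subject of the clause embedded under 'mention'. The gap is right after 'mention'.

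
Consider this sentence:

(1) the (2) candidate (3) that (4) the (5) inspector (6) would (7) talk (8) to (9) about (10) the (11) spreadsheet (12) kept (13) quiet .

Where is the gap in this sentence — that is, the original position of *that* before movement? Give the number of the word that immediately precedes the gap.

8

The filler 'that' is interpreted as the object of the preposition 'to'. Wh-movement fronts it, leaving a gap right after 'to':
The candidate that the inspector would talk to ___ about the spreadsheet kept quiet.
'to' is word 8.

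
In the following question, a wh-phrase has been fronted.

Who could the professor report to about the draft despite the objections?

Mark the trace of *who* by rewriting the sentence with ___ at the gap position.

Who could the professor report to ___ about the draft despite the objections?

In situ: The professor could report to who about the draft despite the objections.
'who' functions as the object of the preposition 'to'. The gap is right after 'to'.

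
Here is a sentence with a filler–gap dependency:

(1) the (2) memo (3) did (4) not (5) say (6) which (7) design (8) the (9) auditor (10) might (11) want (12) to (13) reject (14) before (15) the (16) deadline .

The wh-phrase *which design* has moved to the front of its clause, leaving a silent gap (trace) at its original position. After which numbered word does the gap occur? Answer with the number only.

13

Before movement: The auditor might want to reject which design before the deadline.
'which design' functions as the direct object of 'reject'. Fronting leaves a gap immediately after 'reject':
The memo did not say which design the auditor might want to reject ___ before the deadline.
'reject' is word 13.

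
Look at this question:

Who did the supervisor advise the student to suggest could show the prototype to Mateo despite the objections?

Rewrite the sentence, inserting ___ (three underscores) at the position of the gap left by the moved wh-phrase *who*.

In situ: The supervisor did advise the student to suggest who could show the prototype to Mateo despite the objections.
'who' is the subject of the clause embedded under 'suggest'. The gap is right after 'suggest'.

Who did the supervisor advise the student to suggest ___ could show the prototype to Mateo despite the objections?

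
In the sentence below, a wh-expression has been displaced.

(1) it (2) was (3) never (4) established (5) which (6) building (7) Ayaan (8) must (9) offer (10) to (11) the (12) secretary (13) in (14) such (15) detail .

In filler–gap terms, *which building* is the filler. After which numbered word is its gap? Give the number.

9

Before movement: Ayaan must offer which building to the secretary in such detail.
'which building' functions as the direct object of 'offer'. It moves to the left edge, and the trace sits right after 'offer':
It was never established which building Ayaan must offer ___ to the secretary in such detail.
'offer' is word 9.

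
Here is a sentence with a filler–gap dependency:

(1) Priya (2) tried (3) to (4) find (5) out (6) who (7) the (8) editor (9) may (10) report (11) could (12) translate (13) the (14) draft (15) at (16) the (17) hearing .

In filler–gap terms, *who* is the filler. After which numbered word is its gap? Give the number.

10

Underlying clause: The editor may report who could translate the draft at the hearing.
'who' functions as the subject of the clause embedded under 'report'. Wh-movement fronts it, leaving a gap right after 'report':
Priya tried to find out who the editor may report ___ could translate the draft at the hearing.
'report' is word 10.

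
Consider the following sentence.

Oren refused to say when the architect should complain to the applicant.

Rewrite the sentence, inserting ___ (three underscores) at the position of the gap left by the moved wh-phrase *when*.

Oren refused to say when the architect should complain to the applicant ___.

Underlying clause: The architect should complain to the applicant when.
'when' is the temporal adjunct. The gap is right after 'applicant'.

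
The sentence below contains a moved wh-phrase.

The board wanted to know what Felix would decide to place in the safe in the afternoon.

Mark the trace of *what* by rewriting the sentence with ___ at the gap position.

The board wanted to know what Felix would decide to place ___ in the safe in the afternoon.

Pre-movement form: Felix would decide to place what in the safe in the afternoon.
'what' functions as the direct object of 'place'. The gap is right after 'place'.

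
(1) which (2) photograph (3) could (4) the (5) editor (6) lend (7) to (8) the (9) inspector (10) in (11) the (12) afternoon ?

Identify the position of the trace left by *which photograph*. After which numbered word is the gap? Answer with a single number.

6

Pre-movement form: The editor could lend which photograph to the inspector in the afternoon.
The filler 'which photograph' is interpreted as the direct object of 'lend'. It moves to the left edge, and the trace sits right after 'lend':
Which photograph could the editor lend ___ to the inspector in the afternoon?
'lend' is word 6.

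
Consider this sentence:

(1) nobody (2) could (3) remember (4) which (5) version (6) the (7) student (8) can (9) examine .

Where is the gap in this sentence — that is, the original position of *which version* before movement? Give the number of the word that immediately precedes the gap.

9

Before movement: The student can examine which version.
The filler 'which version' is interpreted as the direct object of 'examine'. Fronting leaves a gap immediately after 'examine':
Nobody could remember which version the student can examine ___.
'examine' is word 9.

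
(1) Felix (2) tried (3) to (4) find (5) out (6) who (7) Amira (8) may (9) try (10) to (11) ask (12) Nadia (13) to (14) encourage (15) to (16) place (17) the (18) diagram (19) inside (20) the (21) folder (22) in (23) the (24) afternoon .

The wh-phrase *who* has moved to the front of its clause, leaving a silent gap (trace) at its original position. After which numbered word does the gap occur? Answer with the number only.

14

In situ: Amira may try to ask Nadia to encourage who to place the diagram inside the folder in the afternoon.
'who' functions as the direct object of 'encourage'. It moves to the left edge, and the trace sits right after 'encourage':
Felix tried to find out who Amira may try to ask Nadia to encourage ___ to place the diagram inside the folder in the afternoon.
'encourage' is word 14.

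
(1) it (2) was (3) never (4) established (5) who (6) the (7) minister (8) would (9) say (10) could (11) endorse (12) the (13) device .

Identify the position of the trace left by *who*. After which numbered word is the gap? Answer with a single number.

Pre-movement form: The minister would say who could endorse the device.
'who' functions as the subject of the clause embedded under 'say'. Fronting leaves a gap immediately after 'say':
It was never established who the minister would say ___ could endorse the device.
'say' is word 9.

9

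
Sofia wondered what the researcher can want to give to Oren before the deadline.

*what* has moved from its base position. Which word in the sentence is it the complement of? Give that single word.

Underlying clause: The researcher can want to give what to Oren before the deadline.
'what' functions as the direct object of 'give'. It moves to the left edge, and the trace sits right after 'give':
Sofia wondered what the researcher can want to give ___ to Oren before the deadline.

give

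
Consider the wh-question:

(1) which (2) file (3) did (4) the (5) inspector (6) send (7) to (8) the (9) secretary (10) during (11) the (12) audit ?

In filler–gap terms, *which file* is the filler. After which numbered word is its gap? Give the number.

6

Underlying clause: The inspector did send which file to the secretary during the audit.
'which file' is the direct object of 'send'. Fronting leaves a gap immediately after 'send':
Which file did the inspector send ___ to the secretary during the audit?
'send' is word 6.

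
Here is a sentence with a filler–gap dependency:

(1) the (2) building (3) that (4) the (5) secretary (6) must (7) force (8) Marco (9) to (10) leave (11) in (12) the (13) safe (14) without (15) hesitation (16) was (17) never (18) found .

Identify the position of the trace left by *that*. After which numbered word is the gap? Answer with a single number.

10

The filler 'that' is interpreted as the direct object of 'leave'. It moves to the left edge, and the trace sits right after 'leave':
The building that the secretary must force Marco to leave ___ in the safe without hesitation was never found.
'leave' is word 10.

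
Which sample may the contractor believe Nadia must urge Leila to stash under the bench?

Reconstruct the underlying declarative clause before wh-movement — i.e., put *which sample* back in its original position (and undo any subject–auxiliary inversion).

'which sample' is the direct object of 'stash'. It moves to the left edge, and the trace sits right after 'stash':
Which sample may the contractor believe Nadia must urge Leila to stash ___ under the bench?

The contractor may believe Nadia must urge Leila to stash which sample under the bench.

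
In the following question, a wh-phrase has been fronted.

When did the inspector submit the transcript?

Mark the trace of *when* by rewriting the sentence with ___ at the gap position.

Pre-movement form: The inspector did submit the transcript when.
'when' functions as the temporal adjunct. The gap is right after 'transcript'.

When did the inspector submit the transcript ___?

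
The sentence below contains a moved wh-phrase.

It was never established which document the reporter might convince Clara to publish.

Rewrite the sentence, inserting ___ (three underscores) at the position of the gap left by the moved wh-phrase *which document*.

Before movement: The reporter might convince Clara to publish which document.
'which document' functions as the direct object of 'publish'. The gap is right after 'publish'.

It was never established which document the reporter might convince Clara to publish ___.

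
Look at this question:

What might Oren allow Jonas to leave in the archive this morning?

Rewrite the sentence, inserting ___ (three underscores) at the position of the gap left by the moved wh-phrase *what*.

What might Oren allow Jonas to leave ___ in the archive this morning?

Before movement: Oren might allow Jonas to leave what in the archive this morning.
The filler 'what' is interpreted as the direct object of 'leave'. The gap is right after 'leave'.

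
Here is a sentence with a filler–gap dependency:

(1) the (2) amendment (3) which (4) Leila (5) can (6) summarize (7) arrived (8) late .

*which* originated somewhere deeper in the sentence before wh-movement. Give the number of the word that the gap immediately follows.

'which' is the direct object of 'summarize'. It moves to the left edge, and the trace sits right after 'summarize':
The amendment which Leila can summarize ___ arrived late.
'summarize' is word 6.

6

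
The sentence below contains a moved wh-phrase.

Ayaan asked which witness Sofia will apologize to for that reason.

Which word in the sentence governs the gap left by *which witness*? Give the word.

Pre-movement form: Sofia will apologize to which witness for that reason.
The filler 'which witness' is interpreted as the object of the preposition 'to'. It moves to the left edge, and the trace sits right after 'to':
Ayaan asked which witness Sofia will apologize to ___ for that reason.

to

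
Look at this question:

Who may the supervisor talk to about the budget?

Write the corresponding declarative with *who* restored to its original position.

'who' is the object of the preposition 'to'. It moves to the left edge, and the trace sits right after 'to':
Who may the supervisor talk to ___ about the budget?

The supervisor may talk to who about the budget.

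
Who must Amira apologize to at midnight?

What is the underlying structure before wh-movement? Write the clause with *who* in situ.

Amira must apologize to who at midnight.

'who' is the object of the preposition 'to'. Wh-movement fronts it, leaving a gap right after 'to':
Who must Amira apologize to ___ at midnight?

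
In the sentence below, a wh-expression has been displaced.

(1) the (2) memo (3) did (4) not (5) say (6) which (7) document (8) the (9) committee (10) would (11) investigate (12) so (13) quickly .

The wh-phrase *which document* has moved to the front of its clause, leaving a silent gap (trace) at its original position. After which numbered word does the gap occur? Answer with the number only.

Underlying clause: The committee would investigate which document so quickly.
'which document' functions as the direct object of 'investigate'. Fronting leaves a gap immediately after 'investigate':
The memo did not say which document the committee would investigate ___ so quickly.
'investigate' is word 11.

11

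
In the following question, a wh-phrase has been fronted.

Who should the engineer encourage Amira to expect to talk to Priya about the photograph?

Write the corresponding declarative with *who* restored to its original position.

The engineer should encourage Amira to expect who to talk to Priya about the photograph.

'who' functions as the direct object of 'expect'. Fronting leaves a gap immediately after 'expect':
Who should the engineer encourage Amira to expect ___ to talk to Priya about the photograph?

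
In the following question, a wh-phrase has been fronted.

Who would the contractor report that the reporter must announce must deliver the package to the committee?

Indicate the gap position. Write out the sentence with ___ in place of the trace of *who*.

Underlying clause: The contractor would report that the reporter must announce who must deliver the package to the committee.
'who' functions as the subject of the clause embedded under 'announce'. The gap is right after 'announce'.

Who would the contractor report that the reporter must announce ___ must deliver the package to the committee?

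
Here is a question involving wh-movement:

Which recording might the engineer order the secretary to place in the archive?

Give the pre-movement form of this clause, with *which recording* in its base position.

'which recording' is the direct object of 'place'. It moves to the left edge, and the trace sits right after 'place':
Which recording might the engineer order the secretary to place ___ in the archive?

The engineer might order the secretary to place which recording in the archive.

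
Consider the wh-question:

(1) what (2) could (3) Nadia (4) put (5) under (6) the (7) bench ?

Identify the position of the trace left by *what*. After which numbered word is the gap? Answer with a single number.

In situ: Nadia could put what under the bench.
'what' functions as the direct object of 'put'. Fronting leaves a gap immediately after 'put':
What could Nadia put ___ under the bench?
'put' is word 4.

4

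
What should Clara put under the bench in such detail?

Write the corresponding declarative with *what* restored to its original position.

The filler 'what' is interpreted as the direct object of 'put'. Fronting leaves a gap immediately after 'put':
What should Clara put ___ under the bench in such detail?

Clara should put what under the bench in such detail.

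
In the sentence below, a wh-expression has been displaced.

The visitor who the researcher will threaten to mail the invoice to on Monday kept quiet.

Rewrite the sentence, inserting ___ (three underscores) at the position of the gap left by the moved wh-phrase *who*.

'who' is the object of the preposition 'to' (recipient of 'mail'). The gap is right after 'to'.

The visitor who the researcher will threaten to mail the invoice to ___ on Monday kept quiet.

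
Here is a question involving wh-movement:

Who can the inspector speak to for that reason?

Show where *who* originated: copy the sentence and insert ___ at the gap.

Before movement: The inspector can speak to who for that reason.
The filler 'who' is interpreted as the object of the preposition 'to'. The gap is right after 'to'.

Who can the inspector speak to ___ for that reason?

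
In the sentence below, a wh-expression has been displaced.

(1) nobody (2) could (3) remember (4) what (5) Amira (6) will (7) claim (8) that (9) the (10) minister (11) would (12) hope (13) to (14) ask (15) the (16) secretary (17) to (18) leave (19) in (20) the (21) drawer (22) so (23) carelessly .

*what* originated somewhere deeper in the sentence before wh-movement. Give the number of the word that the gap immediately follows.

In situ: Amira will claim that the minister would hope to ask the secretary to leave what in the drawer so carelessly.
'what' functions as the direct object of 'leave'. Fronting leaves a gap immediately after 'leave':
Nobody could remember what Amira will claim that the minister would hope to ask the secretary to leave ___ in the drawer so carelessly.
'leave' is word 18.

18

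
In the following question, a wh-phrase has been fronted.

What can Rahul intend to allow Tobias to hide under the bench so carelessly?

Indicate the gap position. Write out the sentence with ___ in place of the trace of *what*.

Before movement: Rahul can intend to allow Tobias to hide what under the bench so carelessly.
The filler 'what' is interpreted as the direct object of 'hide'. The gap is right after 'hide'.

What can Rahul intend to allow Tobias to hide ___ under the bench so carelessly?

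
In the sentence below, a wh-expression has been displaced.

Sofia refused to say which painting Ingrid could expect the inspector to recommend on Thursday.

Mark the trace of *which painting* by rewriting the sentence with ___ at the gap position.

Sofia refused to say which painting Ingrid could expect the inspector to recommend ___ on Thursday.

Pre-movement form: Ingrid could expect the inspector to recommend which painting on Thursday.
'which painting' is the direct object of 'recommend'. The gap is right after 'recommend'.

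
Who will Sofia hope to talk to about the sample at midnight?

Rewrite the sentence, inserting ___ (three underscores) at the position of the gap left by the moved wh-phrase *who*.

Who will Sofia hope to talk to ___ about the sample at midnight?

Before movement: Sofia will hope to talk to who about the sample at midnight.
'who' functions as the object of the preposition 'to'. The gap is right after 'to'.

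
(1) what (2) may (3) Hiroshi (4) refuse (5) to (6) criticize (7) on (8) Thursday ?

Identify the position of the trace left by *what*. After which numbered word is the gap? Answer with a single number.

6

Underlying clause: Hiroshi may refuse to criticize what on Thursday.
The filler 'what' is interpreted as the direct object of 'criticize'. Wh-movement fronts it, leaving a gap right after 'criticize':
What may Hiroshi refuse to criticize ___ on Thursday?
'criticize' is word 6.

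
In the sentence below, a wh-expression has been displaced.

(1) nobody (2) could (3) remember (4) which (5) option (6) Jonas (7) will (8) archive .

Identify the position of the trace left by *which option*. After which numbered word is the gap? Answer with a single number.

In situ: Jonas will archive which option.
'which option' functions as the direct object of 'archive'. It moves to the left edge, and the trace sits right after 'archive':
Nobody could remember which option Jonas will archive ___.
'archive' is word 8.

8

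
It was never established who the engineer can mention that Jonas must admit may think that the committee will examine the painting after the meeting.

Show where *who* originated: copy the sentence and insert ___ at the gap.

It was never established who the engineer can mention that Jonas must admit ___ may think that the committee will examine the painting after the meeting.

Before movement: The engineer can mention that Jonas must admit who may think that the committee will examine the painting after the meeting.
'who' is the subject of the clause embedded under 'admit'. The gap is right after 'admit'.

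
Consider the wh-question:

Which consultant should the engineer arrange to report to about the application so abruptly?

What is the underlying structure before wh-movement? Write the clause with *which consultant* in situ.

The engineer should arrange to report to which consultant about the application so abruptly.

The filler 'which consultant' is interpreted as the object of the preposition 'to'. It moves to the left edge, and the trace sits right after 'to':
Which consultant should the engineer arrange to report to ___ about the application so abruptly?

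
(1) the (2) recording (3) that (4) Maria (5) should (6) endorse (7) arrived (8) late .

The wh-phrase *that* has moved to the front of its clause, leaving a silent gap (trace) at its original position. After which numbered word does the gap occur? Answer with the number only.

6

'that' functions as the direct object of 'endorse'. Fronting leaves a gap immediately after 'endorse':
The recording that Maria should endorse ___ arrived late.
'endorse' is word 6.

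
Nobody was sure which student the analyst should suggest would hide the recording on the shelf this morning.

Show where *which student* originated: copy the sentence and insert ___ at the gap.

Nobody was sure which student the analyst should suggest ___ would hide the recording on the shelf this morning.

Underlying clause: The analyst should suggest which student would hide the recording on the shelf this morning.
'which student' functions as the subject of the clause embedded under 'suggest'. The gap is right after 'suggest'.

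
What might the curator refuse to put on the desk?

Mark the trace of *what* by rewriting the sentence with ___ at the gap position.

What might the curator refuse to put ___ on the desk?

In situ: The curator might refuse to put what on the desk.
'what' is the direct object of 'put'. The gap is right after 'put'.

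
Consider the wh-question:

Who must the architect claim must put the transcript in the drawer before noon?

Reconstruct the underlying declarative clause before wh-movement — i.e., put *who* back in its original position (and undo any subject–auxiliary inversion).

The architect must claim who must put the transcript in the drawer before noon.

'who' functions as the subject of the clause embedded under 'claim'. Fronting leaves a gap immediately after 'claim':
Who must the architect claim ___ must put the transcript in the drawer before noon?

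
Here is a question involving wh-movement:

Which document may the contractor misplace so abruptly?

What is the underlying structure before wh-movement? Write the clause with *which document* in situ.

The contractor may misplace which document so abruptly.

'which document' is the direct object of 'misplace'. It moves to the left edge, and the trace sits right after 'misplace':
Which document may the contractor misplace ___ so abruptly?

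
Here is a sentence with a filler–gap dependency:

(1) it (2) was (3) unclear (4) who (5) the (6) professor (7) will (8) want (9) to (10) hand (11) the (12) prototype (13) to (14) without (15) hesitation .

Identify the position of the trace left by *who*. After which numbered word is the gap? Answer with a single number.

13

Before movement: The professor will want to hand the prototype to who without hesitation.
'who' functions as the object of the preposition 'to' (recipient of 'hand'). Fronting leaves a gap immediately after 'to':
It was unclear who the professor will want to hand the prototype to ___ without hesitation.
'to' is word 13.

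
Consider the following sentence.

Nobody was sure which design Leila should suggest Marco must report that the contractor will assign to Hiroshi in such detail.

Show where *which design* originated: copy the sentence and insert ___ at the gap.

Nobody was sure which design Leila should suggest Marco must report that the contractor will assign ___ to Hiroshi in such detail.

Before movement: Leila should suggest Marco must report that the contractor will assign which design to Hiroshi in such detail.
The filler 'which design' is interpreted as the direct object of 'assign'. The gap is right after 'assign'.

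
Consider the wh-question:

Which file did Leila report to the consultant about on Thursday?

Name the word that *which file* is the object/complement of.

Underlying clause: Leila did report to the consultant about which file on Thursday.
'which file' is the object of the preposition 'about'. Fronting leaves a gap immediately after 'about':
Which file did Leila report to the consultant about ___ on Thursday?

about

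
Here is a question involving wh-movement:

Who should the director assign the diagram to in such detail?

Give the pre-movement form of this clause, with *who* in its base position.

'who' functions as the object of the preposition 'to' (recipient of 'assign'). It moves to the left edge, and the trace sits right after 'to':
Who should the director assign the diagram to ___ in such detail?

The director should assign the diagram to who in such detail.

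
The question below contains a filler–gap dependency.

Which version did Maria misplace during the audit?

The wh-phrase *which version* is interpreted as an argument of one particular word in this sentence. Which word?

Before movement: Maria did misplace which version during the audit.
'which version' functions as the direct object of 'misplace'. It moves to the left edge, and the trace sits right after 'misplace':
Which version did Maria misplace ___ during the audit?

misplace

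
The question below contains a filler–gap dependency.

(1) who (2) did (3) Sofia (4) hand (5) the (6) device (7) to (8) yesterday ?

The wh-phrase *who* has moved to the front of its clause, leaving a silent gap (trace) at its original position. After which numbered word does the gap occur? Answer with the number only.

7

Pre-movement form: Sofia did hand the device to who yesterday.
'who' functions as the object of the preposition 'to' (recipient of 'hand'). Fronting leaves a gap immediately after 'to':
Who did Sofia hand the device to ___ yesterday?
'to' is word 7.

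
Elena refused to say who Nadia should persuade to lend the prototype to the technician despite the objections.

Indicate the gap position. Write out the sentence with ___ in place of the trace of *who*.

Underlying clause: Nadia should persuade who to lend the prototype to the technician despite the objections.
'who' functions as the direct object of 'persuade'. The gap is right after 'persuade'.

Elena refused to say who Nadia should persuade ___ to lend the prototype to the technician despite the objections.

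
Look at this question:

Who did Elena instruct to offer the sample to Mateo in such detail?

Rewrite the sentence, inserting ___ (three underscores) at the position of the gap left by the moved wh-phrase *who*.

Before movement: Elena did instruct who to offer the sample to Mateo in such detail.
'who' functions as the direct object of 'instruct'. The gap is right after 'instruct'.

Who did Elena instruct ___ to offer the sample to Mateo in such detail?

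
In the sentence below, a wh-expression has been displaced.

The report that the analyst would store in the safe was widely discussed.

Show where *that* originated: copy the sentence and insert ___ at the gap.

The report that the analyst would store ___ in the safe was widely discussed.

'that' is the direct object of 'store'. The gap is right after 'store'.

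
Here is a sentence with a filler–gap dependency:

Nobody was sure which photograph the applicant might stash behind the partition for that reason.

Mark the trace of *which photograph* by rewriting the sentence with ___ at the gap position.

In situ: The applicant might stash which photograph behind the partition for that reason.
The filler 'which photograph' is interpreted as the direct object of 'stash'. The gap is right after 'stash'.

Nobody was sure which photograph the applicant might stash ___ behind the partition for that reason.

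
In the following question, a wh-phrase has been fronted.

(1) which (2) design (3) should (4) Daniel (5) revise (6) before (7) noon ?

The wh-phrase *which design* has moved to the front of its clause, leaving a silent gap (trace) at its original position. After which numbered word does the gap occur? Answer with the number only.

5

Before movement: Daniel should revise which design before noon.
The filler 'which design' is interpreted as the direct object of 'revise'. Fronting leaves a gap immediately after 'revise':
Which design should Daniel revise ___ before noon?
'revise' is word 5.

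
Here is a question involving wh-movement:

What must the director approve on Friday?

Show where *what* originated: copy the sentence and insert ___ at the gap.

What must the director approve ___ on Friday?

Before movement: The director must approve what on Friday.
'what' is the direct object of 'approve'. The gap is right after 'approve'.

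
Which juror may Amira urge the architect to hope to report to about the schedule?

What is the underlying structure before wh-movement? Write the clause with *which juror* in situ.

'which juror' is the object of the preposition 'to'. Wh-movement fronts it, leaving a gap right after 'to':
Which juror may Amira urge the architect to hope to report to ___ about the schedule?

Amira may urge the architect to hope to report to which juror about the schedule.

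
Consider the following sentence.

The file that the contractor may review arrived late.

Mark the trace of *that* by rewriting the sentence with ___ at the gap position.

The file that the contractor may review ___ arrived late.

'that' functions as the direct object of 'review'. The gap is right after 'review'.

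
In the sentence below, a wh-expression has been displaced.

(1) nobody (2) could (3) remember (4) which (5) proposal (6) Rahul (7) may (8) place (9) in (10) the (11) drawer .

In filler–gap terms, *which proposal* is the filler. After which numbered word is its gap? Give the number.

In situ: Rahul may place which proposal in the drawer.
The filler 'which proposal' is interpreted as the direct object of 'place'. It moves to the left edge, and the trace sits right after 'place':
Nobody could remember which proposal Rahul may place ___ in the drawer.
'place' is word 8.

8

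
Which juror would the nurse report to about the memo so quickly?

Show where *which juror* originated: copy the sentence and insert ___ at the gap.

Which juror would the nurse report to ___ about the memo so quickly?

In situ: The nurse would report to which juror about the memo so quickly.
'which juror' functions as the object of the preposition 'to'. The gap is right after 'to'.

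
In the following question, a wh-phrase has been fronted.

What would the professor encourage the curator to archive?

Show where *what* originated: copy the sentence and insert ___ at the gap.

What would the professor encourage the curator to archive ___?

In situ: The professor would encourage the curator to archive what.
'what' functions as the direct object of 'archive'. The gap is right after 'archive'.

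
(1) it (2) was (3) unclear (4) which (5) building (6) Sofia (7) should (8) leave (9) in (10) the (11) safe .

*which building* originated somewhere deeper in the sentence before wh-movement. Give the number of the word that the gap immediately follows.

In situ: Sofia should leave which building in the safe.
'which building' functions as the direct object of 'leave'. Wh-movement fronts it, leaving a gap right after 'leave':
It was unclear which building Sofia should leave ___ in the safe.
'leave' is word 8.

8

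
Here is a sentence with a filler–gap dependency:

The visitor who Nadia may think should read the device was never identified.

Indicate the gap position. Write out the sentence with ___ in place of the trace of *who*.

The filler 'who' is interpreted as the subject of the clause embedded under 'think'. The gap is right after 'think'.

The visitor who Nadia may think ___ should read the device was never identified.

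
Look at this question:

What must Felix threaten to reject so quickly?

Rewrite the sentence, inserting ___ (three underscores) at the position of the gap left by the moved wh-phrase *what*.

In situ: Felix must threaten to reject what so quickly.
The filler 'what' is interpreted as the direct object of 'reject'. The gap is right after 'reject'.

What must Felix threaten to reject ___ so quickly?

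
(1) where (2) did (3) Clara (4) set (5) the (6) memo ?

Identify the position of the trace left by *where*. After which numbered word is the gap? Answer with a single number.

6

In situ: Clara did set the memo where.
The filler 'where' is interpreted as the locative complement of 'set'. Fronting leaves a gap immediately after 'memo':
Where did Clara set the memo ___?
'memo' is word 6.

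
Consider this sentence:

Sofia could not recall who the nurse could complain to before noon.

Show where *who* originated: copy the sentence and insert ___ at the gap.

Sofia could not recall who the nurse could complain to ___ before noon.

Before movement: The nurse could complain to who before noon.
'who' functions as the object of the preposition 'to'. The gap is right after 'to'.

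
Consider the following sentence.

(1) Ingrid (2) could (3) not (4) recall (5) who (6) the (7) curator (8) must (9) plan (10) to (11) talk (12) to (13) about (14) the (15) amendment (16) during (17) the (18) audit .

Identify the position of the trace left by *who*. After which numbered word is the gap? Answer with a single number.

In situ: The curator must plan to talk to who about the amendment during the audit.
'who' functions as the object of the preposition 'to'. Fronting leaves a gap immediately after 'to':
Ingrid could not recall who the curator must plan to talk to ___ about the amendment during the audit.
'to' is word 12.

12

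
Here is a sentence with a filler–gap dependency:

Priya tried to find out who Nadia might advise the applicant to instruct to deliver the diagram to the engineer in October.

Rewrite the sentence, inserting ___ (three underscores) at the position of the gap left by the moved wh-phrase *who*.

Priya tried to find out who Nadia might advise the applicant to instruct ___ to deliver the diagram to the engineer in October.

Pre-movement form: Nadia might advise the applicant to instruct who to deliver the diagram to the engineer in October.
The filler 'who' is interpreted as the direct object of 'instruct'. The gap is right after 'instruct'.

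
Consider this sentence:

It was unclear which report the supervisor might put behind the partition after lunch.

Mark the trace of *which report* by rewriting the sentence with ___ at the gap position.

Before movement: The supervisor might put which report behind the partition after lunch.
'which report' is the direct object of 'put'. The gap is right after 'put'.

It was unclear which report the supervisor might put ___ behind the partition after lunch.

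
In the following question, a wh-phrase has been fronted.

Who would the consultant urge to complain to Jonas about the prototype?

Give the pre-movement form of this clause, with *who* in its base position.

'who' functions as the direct object of 'urge'. Wh-movement fronts it, leaving a gap right after 'urge':
Who would the consultant urge ___ to complain to Jonas about the prototype?

The consultant would urge who to complain to Jonas about the prototype.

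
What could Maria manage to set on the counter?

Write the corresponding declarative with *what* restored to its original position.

'what' is the direct object of 'set'. Fronting leaves a gap immediately after 'set':
What could Maria manage to set ___ on the counter?

Maria could manage to set what on the counter.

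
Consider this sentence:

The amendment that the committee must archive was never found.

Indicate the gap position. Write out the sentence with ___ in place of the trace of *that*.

The amendment that the committee must archive ___ was never found.

'that' functions as the direct object of 'archive'. The gap is right after 'archive'.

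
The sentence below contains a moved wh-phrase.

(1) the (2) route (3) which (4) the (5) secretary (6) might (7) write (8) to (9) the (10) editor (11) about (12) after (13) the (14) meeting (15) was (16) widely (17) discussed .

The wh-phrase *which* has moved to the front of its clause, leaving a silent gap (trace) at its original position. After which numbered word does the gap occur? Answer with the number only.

11

The filler 'which' is interpreted as the object of the preposition 'about'. Fronting leaves a gap immediately after 'about':
The route which the secretary might write to the editor about ___ after the meeting was widely discussed.
'about' is word 11.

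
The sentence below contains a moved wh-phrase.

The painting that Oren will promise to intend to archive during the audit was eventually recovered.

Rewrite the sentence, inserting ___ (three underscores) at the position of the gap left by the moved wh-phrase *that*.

'that' is the direct object of 'archive'. The gap is right after 'archive'.

The painting that Oren will promise to intend to archive ___ during the audit was eventually recovered.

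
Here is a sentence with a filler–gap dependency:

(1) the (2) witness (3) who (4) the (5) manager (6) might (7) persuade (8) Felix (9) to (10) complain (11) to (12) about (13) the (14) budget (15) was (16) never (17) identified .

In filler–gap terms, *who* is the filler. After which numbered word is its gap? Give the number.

11

'who' is the object of the preposition 'to'. It moves to the left edge, and the trace sits right after 'to':
The witness who the manager might persuade Felix to complain to ___ about the budget was never identified.
'to' is word 11.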